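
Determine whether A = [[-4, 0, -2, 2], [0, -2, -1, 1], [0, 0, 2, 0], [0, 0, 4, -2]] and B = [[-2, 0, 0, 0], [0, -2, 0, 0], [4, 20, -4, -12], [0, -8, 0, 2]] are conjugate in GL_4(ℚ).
Both have characteristic polynomial (x - 2)(x + 2)^2(x + 4), but the minimal polynomial of A is (x - 2)(x + 2)^2(x + 4) while the minimal polynomial of B is (x - 2)(x + 2)(x + 4). The minimal polynomial is a similarity invariant, so A and B are not similar.

No.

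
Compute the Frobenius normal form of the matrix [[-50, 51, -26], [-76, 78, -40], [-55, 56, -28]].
R = [[0, 0, -12], [1, 0, -2], [0, 1, 0]]

The invariant factors of A (the non-unit diagonal entries of the Smith normal form of xI - A over ℚ[x]) are (x + 2)(x^2 - 2x + 6), each dividing the next. The characteristic polynomial is their product, (x + 2)(x^2 - 2x + 6).

The rational canonical form is the block-diagonal matrix of companion matrices C(f_i):
R = [[0, 0, -12], [1, 0, -2], [0, 1, 0]].

Note the characteristic polynomial does not split into linear factors over ℚ, so A has no Jordan form over ℚ; the rational canonical form exists over any field.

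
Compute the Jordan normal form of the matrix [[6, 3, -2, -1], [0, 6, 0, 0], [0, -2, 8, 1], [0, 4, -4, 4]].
The characteristic polynomial is det(xI - A) = (x - 6)^4, so the eigenvalues are 6 (algebraic multiplicity 4).

For λ = 6: rank(A - 6I) = 2, rank((A - 6I)^2) = 0. The eigenspace has dimension 4 - 2 = 2, so there are 2 Jordan blocks; the rank sequence gives block sizes [2, 2].

Assembling the blocks gives the Jordan form J above.

J = [[6, 1, 0, 0], [0, 6, 0, 0], [0, 0, 6, 1], [0, 0, 0, 6]]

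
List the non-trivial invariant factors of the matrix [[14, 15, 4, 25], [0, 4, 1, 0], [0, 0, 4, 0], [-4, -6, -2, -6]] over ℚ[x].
The Jordan structure of A has elementary divisors (x - 4)^3, (x - 4). Arranging the block sizes at each eigenvalue in decreasing order and taking row products gives the invariant factors.

Invariant factors (smallest first, each dividing the next): x - 4, (x - 4)^3.

Check: the last factor (x - 4)^3 is the minimal polynomial, and the product (x - 4)^4 is the characteristic polynomial.

x - 4, (x - 4)^3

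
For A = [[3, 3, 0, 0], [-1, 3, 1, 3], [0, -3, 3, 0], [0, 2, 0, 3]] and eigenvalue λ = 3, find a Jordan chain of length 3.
v_1 = [[1, 0, -1, 1]]^T, v_2 = [[0, 1, 0, 0]]^T, v_3 = [[3, 0, -3, 2]]^T

We seek v_1 ∈ ker((A - 3I)^3) \ ker((A - 3I)^2), then set v_{i+1} = (A - 3I) v_i.

One such chain is v_1 = [[1, 0, -1, 1]]^T, v_2 = [[0, 1, 0, 0]]^T, v_3 = [[3, 0, -3, 2]]^T. Check: (A - 3I) v_3 = [[0, 0, 0, 0]]^T = 0.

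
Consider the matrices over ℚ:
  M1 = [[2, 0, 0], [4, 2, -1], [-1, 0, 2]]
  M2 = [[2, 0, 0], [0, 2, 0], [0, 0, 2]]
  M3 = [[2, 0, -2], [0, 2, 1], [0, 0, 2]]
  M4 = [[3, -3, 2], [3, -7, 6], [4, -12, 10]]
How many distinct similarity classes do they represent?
3 classes: {M1}, {M2}, {M3, M4}

Characteristic polynomials: χ_{M1} = (x - 2)^3, χ_{M2} = (x - 2)^3, χ_{M3} = (x - 2)^3, χ_{M4} = (x - 2)^3.

{M1}: invariant factors (x - 2)^3.

{M2}: invariant factors x - 2, x - 2, x - 2.

{M3, M4}: invariant factors x - 2, (x - 2)^2.

Matrices are similar if and only if their invariant-factor lists agree; the partition into similarity classes is {M1}, {M2}, {M3, M4}.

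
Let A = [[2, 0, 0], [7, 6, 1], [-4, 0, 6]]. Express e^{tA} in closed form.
A has Jordan form J = [[2, 0, 0], [0, 6, 1], [0, 0, 6]] with A = PJP^{-1}, so e^{tA} = P e^{tJ} P^{-1}.

For a Jordan block J_k(λ), e^{tJ_k(λ)} = e^{λt} · (I + tN + t^2 N^2/2! + ... + t^{k-1} N^{k-1}/(k-1)!) where N is the nilpotent superdiagonal part.

Assembling the blocks and conjugating back gives the entries of e^{tA} as shown above.

e^{tA} = [[e^{2*t}, 0, 0], [(-t*e^{4*t} + 2*e^{4*t} - 2)*e^{2*t}, e^{6*t}, t*e^{6*t}], [-e^{6*t} + e^{2*t}, 0, e^{6*t}]]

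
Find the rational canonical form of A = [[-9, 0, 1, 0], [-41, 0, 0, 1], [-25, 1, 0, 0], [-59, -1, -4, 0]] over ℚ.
The invariant factors of A (the non-unit diagonal entries of the Smith normal form of xI - A over ℚ[x]) are (x + 4)(x + 5)(x^2 + 6), each dividing the next. The characteristic polynomial is their product, (x + 4)(x + 5)(x^2 + 6).

The rational canonical form is the block-diagonal matrix of companion matrices C(f_i):
R = [[0, 0, 0, -120], [1, 0, 0, -54], [0, 1, 0, -26], [0, 0, 1, -9]].

Note the characteristic polynomial does not split into linear factors over ℚ, so A has no Jordan form over ℚ; the rational canonical form exists over any field.

R = [[0, 0, 0, -120], [1, 0, 0, -54], [0, 1, 0, -26], [0, 0, 1, -9]]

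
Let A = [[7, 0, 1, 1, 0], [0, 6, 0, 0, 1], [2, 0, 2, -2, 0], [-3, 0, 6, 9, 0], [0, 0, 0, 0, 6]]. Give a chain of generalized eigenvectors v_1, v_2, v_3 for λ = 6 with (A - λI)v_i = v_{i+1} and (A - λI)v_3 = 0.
We seek v_1 ∈ ker((A - 6I)^3) \ ker((A - 6I)^2), then set v_{i+1} = (A - 6I) v_i.

One such chain is v_1 = [[0, 0, 1, -1, 0]]^T, v_2 = [[0, 0, -2, 3, 0]]^T, v_3 = [[1, 0, 2, -3, 0]]^T. Check: (A - 6I) v_3 = [[0, 0, 0, 0, 0]]^T = 0.

v_1 = [[0, 0, 1, -1, 0]]^T, v_2 = [[0, 0, -2, 3, 0]]^T, v_3 = [[1, 0, 2, -3, 0]]^T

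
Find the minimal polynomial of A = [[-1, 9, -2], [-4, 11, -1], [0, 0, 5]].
m_A(x) = (x - 5)^3

The characteristic polynomial factors as (x - 5)^3. The minimal polynomial is ∏(x - λ)^{k_λ} where k_λ is the size of the largest Jordan block at λ.

For λ = 5: rank(A - 5I) = 2, and the largest Jordan block has size 3 (the smallest k with rank((A - 5I)^k) = rank((A - 5I)^(k+1))).

So m_A(x) = (x - 5)^3.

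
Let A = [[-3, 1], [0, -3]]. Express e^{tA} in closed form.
e^{tA} = [[e^{-3*t}, t*e^{-3*t}], [0, e^{-3*t}]]

A has Jordan form J = [[-3, 1], [0, -3]] with A = PJP^{-1}, so e^{tA} = P e^{tJ} P^{-1}.

For a Jordan block J_k(λ), e^{tJ_k(λ)} = e^{λt} · (I + tN + t^2 N^2/2! + ... + t^{k-1} N^{k-1}/(k-1)!) where N is the nilpotent superdiagonal part.

Assembling the blocks and conjugating back gives the entries of e^{tA} as shown above.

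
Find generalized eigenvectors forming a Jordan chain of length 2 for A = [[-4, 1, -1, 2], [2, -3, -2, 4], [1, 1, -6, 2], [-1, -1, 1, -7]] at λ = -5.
We seek v_1 ∈ ker((A + 5I)^2) \ ker(A + 5I), then set v_{i+1} = (A + 5I) v_i.

One such chain is v_1 = [[0, 1, 0, 0]]^T, v_2 = [[1, 2, 1, -1]]^T. Check: (A + 5I) v_2 = [[0, 0, 0, 0]]^T = 0.

v_1 = [[0, 1, 0, 0]]^T, v_2 = [[1, 2, 1, -1]]^T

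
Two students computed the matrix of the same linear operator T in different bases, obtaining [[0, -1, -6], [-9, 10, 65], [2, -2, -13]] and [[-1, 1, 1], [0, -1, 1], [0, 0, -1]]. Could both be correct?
Two matrices over a field are similar if and only if they have the same invariant factors.

Both A and B have characteristic polynomial (x + 1)^3 and minimal polynomial (x + 1)^3. Computing further, both have invariant factors (x + 1)^3. Hence A and B are similar.

Yes.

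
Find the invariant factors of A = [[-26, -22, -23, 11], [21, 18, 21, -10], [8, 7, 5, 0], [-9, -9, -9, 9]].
(x - 6)^2(x + 3)^2

The Jordan structure of A has elementary divisors (x + 3)^2, (x - 6)^2. Arranging the block sizes at each eigenvalue in decreasing order and taking row products gives the invariant factors.

Invariant factors (smallest first, each dividing the next): (x - 6)^2(x + 3)^2.

Check: the last factor (x - 6)^2(x + 3)^2 is the minimal polynomial, and the product (x - 6)^2(x + 3)^2 is the characteristic polynomial.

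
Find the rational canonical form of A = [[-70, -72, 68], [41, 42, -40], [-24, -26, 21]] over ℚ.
R = [[0, 0, -12], [1, 0, -16], [0, 1, -7]]

The invariant factors of A (the non-unit diagonal entries of the Smith normal form of xI - A over ℚ[x]) are (x + 2)^2(x + 3), each dividing the next. The characteristic polynomial is their product, (x + 2)^2(x + 3).

The rational canonical form is the block-diagonal matrix of companion matrices C(f_i):
R = [[0, 0, -12], [1, 0, -16], [0, 1, -7]].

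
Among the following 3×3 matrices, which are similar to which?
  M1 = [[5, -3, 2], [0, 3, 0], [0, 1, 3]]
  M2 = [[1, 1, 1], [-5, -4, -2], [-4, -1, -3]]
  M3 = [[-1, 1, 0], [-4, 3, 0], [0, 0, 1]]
3 classes: {M1}, {M2}, {M3}

Characteristic polynomials: χ_{M1} = (x - 5)(x - 3)^2, χ_{M2} = (x + 2)^3, χ_{M3} = (x - 1)^3.

{M1}: invariant factors (x - 5)(x - 3)^2.

{M2}: invariant factors (x + 2)^3.

{M3}: invariant factors x - 1, (x - 1)^2.

Matrices are similar if and only if their invariant-factor lists agree; the partition into similarity classes is {M1}, {M2}, {M3}.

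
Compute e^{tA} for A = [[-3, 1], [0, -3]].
A has Jordan form J = [[-3, 1], [0, -3]] with A = PJP^{-1}, so e^{tA} = P e^{tJ} P^{-1}.

For a Jordan block J_k(λ), e^{tJ_k(λ)} = e^{λt} · (I + tN + t^2 N^2/2! + ... + t^{k-1} N^{k-1}/(k-1)!) where N is the nilpotent superdiagonal part.

Assembling the blocks and conjugating back gives the entries of e^{tA} as shown above.

e^{tA} = [[e^{-3*t}, t*e^{-3*t}], [0, e^{-3*t}]]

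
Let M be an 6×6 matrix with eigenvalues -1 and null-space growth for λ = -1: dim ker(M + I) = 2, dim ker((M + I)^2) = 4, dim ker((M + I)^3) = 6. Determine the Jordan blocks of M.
Jordan blocks: (-1, 3), (-1, 3)

λ = -1: successive nullity increments [2, 2, 2] count blocks of size ≥ k; block sizes are [3, 3].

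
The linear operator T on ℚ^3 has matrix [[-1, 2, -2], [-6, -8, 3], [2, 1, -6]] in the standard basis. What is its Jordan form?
The characteristic polynomial is det(xI - A) = (x + 5)^3, so the eigenvalues are -5 (algebraic multiplicity 3).

For λ = -5: rank(A + 5I) = 1, rank((A + 5I)^2) = 0. The eigenspace has dimension 3 - 1 = 2, so there are 2 Jordan blocks; the rank sequence gives block sizes [2, 1].

Assembling the blocks gives the Jordan form J above.

J = [[-5, 1, 0], [0, -5, 0], [0, 0, -5]]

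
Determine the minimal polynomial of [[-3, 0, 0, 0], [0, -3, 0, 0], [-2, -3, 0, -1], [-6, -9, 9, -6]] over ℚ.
The characteristic polynomial factors as (x + 3)^4. The minimal polynomial is ∏(x - λ)^{k_λ} where k_λ is the size of the largest Jordan block at λ.

For λ = -3: rank(A + 3I) = 1, and the largest Jordan block has size 2 (the smallest k with rank((A + 3I)^k) = rank((A + 3I)^(k+1))).

So m_A(x) = (x + 3)^2.

m_A(x) = (x + 3)^2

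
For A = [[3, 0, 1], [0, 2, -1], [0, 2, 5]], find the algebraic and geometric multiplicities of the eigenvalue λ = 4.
The characteristic polynomial is (x - 4)(x - 3)^2, so the factor x - 4 appears with exponent 1: the algebraic multiplicity is 1.

rank(A - 4I) = 2, so the eigenspace has dimension 3 - 2 = 1: the geometric multiplicity is 1.

algebraic multiplicity 1, geometric multiplicity 1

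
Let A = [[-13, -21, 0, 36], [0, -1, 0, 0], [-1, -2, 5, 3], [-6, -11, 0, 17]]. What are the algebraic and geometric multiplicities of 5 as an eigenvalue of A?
algebraic multiplicity 2, geometric multiplicity 1

The characteristic polynomial is (x - 5)^2(x + 1)^2, so the factor x - 5 appears with exponent 2: the algebraic multiplicity is 2.

rank(A - 5I) = 3, so the eigenspace has dimension 4 - 3 = 1: the geometric multiplicity is 1.

Since 1 < 2, A is not diagonalizable.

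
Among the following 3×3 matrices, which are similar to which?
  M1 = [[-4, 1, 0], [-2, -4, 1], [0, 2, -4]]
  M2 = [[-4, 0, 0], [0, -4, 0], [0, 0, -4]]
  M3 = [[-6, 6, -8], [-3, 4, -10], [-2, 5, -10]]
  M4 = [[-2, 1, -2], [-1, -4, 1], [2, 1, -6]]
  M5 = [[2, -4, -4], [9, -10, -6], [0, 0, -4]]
3 classes: {M1, M3, M4}, {M2}, {M5}

Characteristic polynomials: χ_{M1} = (x + 4)^3, χ_{M2} = (x + 4)^3, χ_{M3} = (x + 4)^3, χ_{M4} = (x + 4)^3, χ_{M5} = (x + 4)^3.

{M1, M3, M4}: invariant factors (x + 4)^3.

{M2}: invariant factors x + 4, x + 4, x + 4.

{M5}: invariant factors x + 4, (x + 4)^2.

Matrices are similar if and only if their invariant-factor lists agree; the partition into similarity classes is {M1, M3, M4}, {M2}, {M5}.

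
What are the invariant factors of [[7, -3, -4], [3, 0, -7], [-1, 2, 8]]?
The Jordan structure of A has elementary divisors (x - 5)^3. Arranging the block sizes at each eigenvalue in decreasing order and taking row products gives the invariant factors.

Invariant factors (smallest first, each dividing the next): (x - 5)^3.

Check: the last factor (x - 5)^3 is the minimal polynomial, and the product (x - 5)^3 is the characteristic polynomial.

(x - 5)^3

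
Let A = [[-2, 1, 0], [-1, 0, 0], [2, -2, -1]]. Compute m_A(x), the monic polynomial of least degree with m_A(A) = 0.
The characteristic polynomial factors as (x + 1)^3. The minimal polynomial is ∏(x - λ)^{k_λ} where k_λ is the size of the largest Jordan block at λ.

For λ = -1: rank(A + I) = 1, and the largest Jordan block has size 2 (the smallest k with rank((A + I)^k) = rank((A + I)^(k+1))).

So m_A(x) = (x + 1)^2.

m_A(x) = (x + 1)^2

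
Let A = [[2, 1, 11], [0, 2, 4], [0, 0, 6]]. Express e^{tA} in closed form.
A has Jordan form J = [[2, 1, 0], [0, 2, 0], [0, 0, 6]] with A = PJP^{-1}, so e^{tA} = P e^{tJ} P^{-1}.

For a Jordan block J_k(λ), e^{tJ_k(λ)} = e^{λt} · (I + tN + t^2 N^2/2! + ... + t^{k-1} N^{k-1}/(k-1)!) where N is the nilpotent superdiagonal part.

Assembling the blocks and conjugating back gives the entries of e^{tA} as shown above.

e^{tA} = [[e^{2*t}, t*e^{2*t}, (-t + 3*e^{4*t} - 3)*e^{2*t}], [0, e^{2*t}, e^{6*t} - e^{2*t}], [0, 0, e^{6*t}]]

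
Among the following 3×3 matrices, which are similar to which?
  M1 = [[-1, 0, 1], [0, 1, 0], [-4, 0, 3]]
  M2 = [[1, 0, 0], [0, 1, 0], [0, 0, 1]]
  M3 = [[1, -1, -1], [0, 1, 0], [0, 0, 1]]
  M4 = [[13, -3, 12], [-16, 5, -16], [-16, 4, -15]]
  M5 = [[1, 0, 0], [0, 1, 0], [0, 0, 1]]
2 classes: {M1, M3, M4}, {M2, M5}

Characteristic polynomials: χ_{M1} = (x - 1)^3, χ_{M2} = (x - 1)^3, χ_{M3} = (x - 1)^3, χ_{M4} = (x - 1)^3, χ_{M5} = (x - 1)^3.

{M1, M3, M4}: invariant factors x - 1, (x - 1)^2.

{M2, M5}: invariant factors x - 1, x - 1, x - 1.

Matrices are similar if and only if their invariant-factor lists agree; the partition into similarity classes is {M1, M3, M4}, {M2, M5}.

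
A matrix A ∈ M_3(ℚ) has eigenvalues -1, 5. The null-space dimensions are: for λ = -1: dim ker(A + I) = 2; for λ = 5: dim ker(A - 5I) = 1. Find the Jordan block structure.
λ = -1: successive nullity increments [2] count blocks of size ≥ k; block sizes are [1, 1].
λ = 5: successive nullity increments [1] count blocks of size ≥ k; block sizes are [1].

Jordan blocks: (-1, 1), (-1, 1), (5, 1)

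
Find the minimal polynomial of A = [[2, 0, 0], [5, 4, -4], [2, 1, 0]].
m_A(x) = (x - 2)^3

The characteristic polynomial factors as (x - 2)^3. The minimal polynomial is ∏(x - λ)^{k_λ} where k_λ is the size of the largest Jordan block at λ.

For λ = 2: rank(A - 2I) = 2, and the largest Jordan block has size 3 (the smallest k with rank((A - 2I)^k) = rank((A - 2I)^(k+1))).

So m_A(x) = (x - 2)^3.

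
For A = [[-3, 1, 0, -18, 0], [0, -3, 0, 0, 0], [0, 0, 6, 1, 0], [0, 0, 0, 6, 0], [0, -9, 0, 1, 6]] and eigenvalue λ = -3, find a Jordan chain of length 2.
v_1 = [[2, 1, 0, 0, 1]]^T, v_2 = [[1, 0, 0, 0, 0]]^T

We seek v_1 ∈ ker((A + 3I)^2) \ ker(A + 3I), then set v_{i+1} = (A + 3I) v_i.

One such chain is v_1 = [[2, 1, 0, 0, 1]]^T, v_2 = [[1, 0, 0, 0, 0]]^T. Check: (A + 3I) v_2 = [[0, 0, 0, 0, 0]]^T = 0.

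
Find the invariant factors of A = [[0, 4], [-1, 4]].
The Jordan structure of A has elementary divisors (x - 2)^2. Arranging the block sizes at each eigenvalue in decreasing order and taking row products gives the invariant factors.

Invariant factors (smallest first, each dividing the next): (x - 2)^2.

Check: the last factor (x - 2)^2 is the minimal polynomial, and the product (x - 2)^2 is the characteristic polynomial.

(x - 2)^2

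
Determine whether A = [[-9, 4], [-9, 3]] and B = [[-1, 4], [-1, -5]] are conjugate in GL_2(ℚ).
Two matrices over a field are similar if and only if they have the same invariant factors.

Both A and B have characteristic polynomial (x + 3)^2 and minimal polynomial (x + 3)^2. Computing further, both have invariant factors (x + 3)^2. Hence A and B are similar.

Yes.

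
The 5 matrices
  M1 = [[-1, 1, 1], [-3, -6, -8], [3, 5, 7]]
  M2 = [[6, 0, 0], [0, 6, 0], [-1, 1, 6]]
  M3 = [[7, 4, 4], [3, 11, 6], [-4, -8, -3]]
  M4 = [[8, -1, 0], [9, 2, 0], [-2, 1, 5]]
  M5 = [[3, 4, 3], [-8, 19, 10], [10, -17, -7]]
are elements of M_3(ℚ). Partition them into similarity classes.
Characteristic polynomials: χ_{M1} = (x - 2)(x + 1)^2, χ_{M2} = (x - 6)^3, χ_{M3} = (x - 5)^3, χ_{M4} = (x - 5)^3, χ_{M5} = (x - 5)^3.

{M1}: invariant factors (x - 2)(x + 1)^2.

{M2}: invariant factors x - 6, (x - 6)^2.

{M3}: invariant factors x - 5, (x - 5)^2.

{M4, M5}: invariant factors (x - 5)^3.

Matrices are similar if and only if their invariant-factor lists agree; the partition into similarity classes is {M1}, {M2}, {M3}, {M4, M5}.

4 classes: {M1}, {M2}, {M3}, {M4, M5}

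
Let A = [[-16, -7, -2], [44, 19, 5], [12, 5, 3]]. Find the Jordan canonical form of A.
The characteristic polynomial is det(xI - A) = (x - 2)^3, so the eigenvalues are 2 (algebraic multiplicity 3).

For λ = 2: rank(A - 2I) = 2, rank((A - 2I)^2) = 1, rank((A - 2I)^3) = 0. The eigenspace has dimension 3 - 2 = 1, so there is 1 Jordan block; the rank sequence gives block sizes [3].

Assembling the blocks gives the Jordan form J above.

J = [[2, 1, 0], [0, 2, 1], [0, 0, 2]]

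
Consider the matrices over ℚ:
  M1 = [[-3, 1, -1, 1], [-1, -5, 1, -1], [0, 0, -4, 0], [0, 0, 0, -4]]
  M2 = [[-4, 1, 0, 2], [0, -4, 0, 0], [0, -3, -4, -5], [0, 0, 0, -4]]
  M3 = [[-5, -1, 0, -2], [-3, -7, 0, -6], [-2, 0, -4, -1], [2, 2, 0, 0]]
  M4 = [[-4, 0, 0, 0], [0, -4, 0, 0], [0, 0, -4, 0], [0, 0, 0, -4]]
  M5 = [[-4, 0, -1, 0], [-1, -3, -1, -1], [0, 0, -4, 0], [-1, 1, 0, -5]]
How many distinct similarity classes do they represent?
Characteristic polynomials: χ_{M1} = (x + 4)^4, χ_{M2} = (x + 4)^4, χ_{M3} = (x + 4)^4, χ_{M4} = (x + 4)^4, χ_{M5} = (x + 4)^4.

{M1}: invariant factors x + 4, x + 4, (x + 4)^2.

{M2, M3, M5}: invariant factors (x + 4)^2, (x + 4)^2.

{M4}: invariant factors x + 4, x + 4, x + 4, x + 4.

Matrices are similar if and only if their invariant-factor lists agree; the partition into similarity classes is {M1}, {M2, M3, M5}, {M4}.

3 classes: {M1}, {M2, M3, M5}, {M4}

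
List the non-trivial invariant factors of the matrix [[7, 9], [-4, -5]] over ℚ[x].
The Jordan structure of A has elementary divisors (x - 1)^2. Arranging the block sizes at each eigenvalue in decreasing order and taking row products gives the invariant factors.

Invariant factors (smallest first, each dividing the next): (x - 1)^2.

Check: the last factor (x - 1)^2 is the minimal polynomial, and the product (x - 1)^2 is the characteristic polynomial.

(x - 1)^2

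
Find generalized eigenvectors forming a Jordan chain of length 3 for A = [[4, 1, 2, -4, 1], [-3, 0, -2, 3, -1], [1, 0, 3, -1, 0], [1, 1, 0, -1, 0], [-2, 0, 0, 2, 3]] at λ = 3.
We seek v_1 ∈ ker((A - 3I)^3) \ ker((A - 3I)^2), then set v_{i+1} = (A - 3I) v_i.

One such chain is v_1 = [[-1, 1, 0, 0, 1]]^T, v_2 = [[1, -1, -1, 0, 2]]^T, v_3 = [[0, 0, 1, 0, -2]]^T. Check: (A - 3I) v_3 = [[0, 0, 0, 0, 0]]^T = 0.

v_1 = [[-1, 1, 0, 0, 1]]^T, v_2 = [[1, -1, -1, 0, 2]]^T, v_3 = [[0, 0, 1, 0, -2]]^T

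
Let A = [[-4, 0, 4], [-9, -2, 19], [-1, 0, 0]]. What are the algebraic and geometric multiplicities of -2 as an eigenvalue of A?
algebraic multiplicity 3, geometric multiplicity 1

The characteristic polynomial is (x + 2)^3, so the factor x + 2 appears with exponent 3: the algebraic multiplicity is 3.

rank(A + 2I) = 2, so the eigenspace has dimension 3 - 2 = 1: the geometric multiplicity is 1.

Since 1 < 3, A is not diagonalizable.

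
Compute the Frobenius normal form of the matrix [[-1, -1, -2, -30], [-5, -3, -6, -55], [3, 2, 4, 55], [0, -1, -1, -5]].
R = [[0, 0, 0, -25], [1, 0, 0, -5], [0, 1, 0, 0], [0, 0, 1, -5]]

The invariant factors of A (the non-unit diagonal entries of the Smith normal form of xI - A over ℚ[x]) are (x + 5)(x^3 + 5), each dividing the next. The characteristic polynomial is their product, (x + 5)(x^3 + 5).

The rational canonical form is the block-diagonal matrix of companion matrices C(f_i):
R = [[0, 0, 0, -25], [1, 0, 0, -5], [0, 1, 0, 0], [0, 0, 1, -5]].

Note the characteristic polynomial does not split into linear factors over ℚ, so A has no Jordan form over ℚ; the rational canonical form exists over any field.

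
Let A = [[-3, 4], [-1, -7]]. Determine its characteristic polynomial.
xI - A = [[x + 3, -4], [1, x + 7]].

Expanding det(xI - A) along the first row:
det(xI - A) = + (x + 3)·det([[x + 7]]) - (-4)·det([[1]]).

Evaluating gives χ_A(x) = x^2 + 10x + 25 = (x + 5)^2.

χ_A(x) = (x + 5)^2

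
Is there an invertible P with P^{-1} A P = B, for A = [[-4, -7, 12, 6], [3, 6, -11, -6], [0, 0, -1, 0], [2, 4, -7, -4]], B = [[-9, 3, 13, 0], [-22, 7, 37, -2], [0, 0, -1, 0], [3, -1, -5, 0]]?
Yes.

Two matrices over a field are similar if and only if they have the same invariant factors.

Both A and B have characteristic polynomial x(x + 1)^3 and minimal polynomial x(x + 1)^3. Computing further, both have invariant factors x(x + 1)^3. Hence A and B are similar.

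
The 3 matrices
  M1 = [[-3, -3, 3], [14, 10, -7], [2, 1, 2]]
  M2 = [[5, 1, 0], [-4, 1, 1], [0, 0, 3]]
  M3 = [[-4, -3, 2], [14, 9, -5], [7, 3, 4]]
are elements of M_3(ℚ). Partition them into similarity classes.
2 classes: {M1}, {M2, M3}

Characteristic polynomials: χ_{M1} = (x - 3)^3, χ_{M2} = (x - 3)^3, χ_{M3} = (x - 3)^3.

{M1}: invariant factors x - 3, (x - 3)^2.

{M2, M3}: invariant factors (x - 3)^3.

Matrices are similar if and only if their invariant-factor lists agree; the partition into similarity classes is {M1}, {M2, M3}.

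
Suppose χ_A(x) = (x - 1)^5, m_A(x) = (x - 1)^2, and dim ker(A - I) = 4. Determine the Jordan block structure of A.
λ = 1: algebraic multiplicity 5 (exponent in χ_A), largest block size 2 (exponent in m_A), 4 blocks (geometric multiplicity). These force block sizes [2, 1, 1, 1].

Jordan blocks: (1, 2), (1, 1), (1, 1), (1, 1)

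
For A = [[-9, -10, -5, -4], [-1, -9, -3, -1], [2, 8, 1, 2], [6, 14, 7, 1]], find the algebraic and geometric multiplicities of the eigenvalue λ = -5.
algebraic multiplicity 2, geometric multiplicity 1

The characteristic polynomial is (x + 3)^2(x + 5)^2, so the factor x + 5 appears with exponent 2: the algebraic multiplicity is 2.

rank(A + 5I) = 3, so the eigenspace has dimension 4 - 3 = 1: the geometric multiplicity is 1.

Since 1 < 2, A is not diagonalizable.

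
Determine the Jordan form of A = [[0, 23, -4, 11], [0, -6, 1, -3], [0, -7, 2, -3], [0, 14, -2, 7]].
J = [[0, 0, 0, 0], [0, 1, 1, 0], [0, 0, 1, 0], [0, 0, 0, 1]]

The characteristic polynomial is det(xI - A) = x(x - 1)^3, so the eigenvalues are 0 (algebraic multiplicity 1), 1 (algebraic multiplicity 3).

For λ = 0: algebraic multiplicity 1 gives one 1×1 block.

For λ = 1: rank(A - I) = 2, rank((A - I)^2) = 1. The eigenspace has dimension 4 - 2 = 2, so there are 2 Jordan blocks; the rank sequence gives block sizes [2, 1].

Assembling the blocks gives the Jordan form J above.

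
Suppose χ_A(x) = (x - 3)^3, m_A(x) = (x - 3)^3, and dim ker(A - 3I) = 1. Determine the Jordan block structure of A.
λ = 3: algebraic multiplicity 3 (exponent in χ_A), largest block size 3 (exponent in m_A), 1 block (geometric multiplicity). This forces block sizes [3].

Jordan blocks: (3, 3)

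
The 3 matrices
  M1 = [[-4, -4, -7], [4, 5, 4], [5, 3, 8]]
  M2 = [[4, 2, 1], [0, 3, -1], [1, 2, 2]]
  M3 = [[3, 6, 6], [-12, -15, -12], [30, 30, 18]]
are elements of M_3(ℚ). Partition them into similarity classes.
2 classes: {M1, M2}, {M3}

Characteristic polynomials: χ_{M1} = (x - 3)^3, χ_{M2} = (x - 3)^3, χ_{M3} = (x - 6)(x - 3)(x + 3).

{M1, M2}: invariant factors (x - 3)^3.

{M3}: invariant factors (x - 6)(x - 3)(x + 3).

Matrices are similar if and only if their invariant-factor lists agree; the partition into similarity classes is {M1, M2}, {M3}.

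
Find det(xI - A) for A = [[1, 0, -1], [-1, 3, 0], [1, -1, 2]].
xI - A = [[x - 1, 0, 1], [1, x - 3, 0], [-1, 1, x - 2]].

Expanding det(xI - A) along the first row:
det(xI - A) = + (x - 1)·det([[x - 3, 0], [1, x - 2]]) - (0)·det([[1, 0], [-1, x - 2]]) + (1)·det([[1, x - 3], [-1, 1]]).

Evaluating gives χ_A(x) = x^3 - 6x^2 + 12x - 8 = (x - 2)^3.

χ_A(x) = (x - 2)^3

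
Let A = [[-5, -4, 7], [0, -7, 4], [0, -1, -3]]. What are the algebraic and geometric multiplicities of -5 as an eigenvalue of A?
algebraic multiplicity 3, geometric multiplicity 1

The characteristic polynomial is (x + 5)^3, so the factor x + 5 appears with exponent 3: the algebraic multiplicity is 3.

rank(A + 5I) = 2, so the eigenspace has dimension 3 - 2 = 1: the geometric multiplicity is 1.

Since 1 < 3, A is not diagonalizable.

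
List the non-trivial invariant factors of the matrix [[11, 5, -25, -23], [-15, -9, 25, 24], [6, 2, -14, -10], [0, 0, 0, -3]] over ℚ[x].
x + 4, (x + 3)(x + 4)^2

The Jordan structure of A has elementary divisors (x + 4)^2, (x + 4), (x + 3). Arranging the block sizes at each eigenvalue in decreasing order and taking row products gives the invariant factors.

Invariant factors (smallest first, each dividing the next): x + 4, (x + 3)(x + 4)^2.

Check: the last factor (x + 3)(x + 4)^2 is the minimal polynomial, and the product (x + 3)(x + 4)^3 is the characteristic polynomial.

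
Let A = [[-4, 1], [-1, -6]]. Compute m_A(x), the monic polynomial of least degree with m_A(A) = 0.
The characteristic polynomial factors as (x + 5)^2. The minimal polynomial is ∏(x - λ)^{k_λ} where k_λ is the size of the largest Jordan block at λ.

For λ = -5: rank(A + 5I) = 1, and the largest Jordan block has size 2 (the smallest k with rank((A + 5I)^k) = rank((A + 5I)^(k+1))).

So m_A(x) = (x + 5)^2.

m_A(x) = (x + 5)^2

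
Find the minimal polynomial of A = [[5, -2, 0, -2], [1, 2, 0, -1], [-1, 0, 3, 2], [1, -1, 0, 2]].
The characteristic polynomial factors as (x - 3)^4. The minimal polynomial is ∏(x - λ)^{k_λ} where k_λ is the size of the largest Jordan block at λ.

For λ = 3: rank(A - 3I) = 2, and the largest Jordan block has size 2 (the smallest k with rank((A - 3I)^k) = rank((A - 3I)^(k+1))).

So m_A(x) = (x - 3)^2.

m_A(x) = (x - 3)^2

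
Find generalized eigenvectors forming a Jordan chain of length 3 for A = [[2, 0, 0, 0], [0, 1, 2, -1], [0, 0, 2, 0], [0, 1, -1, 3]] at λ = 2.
v_1 = [[1, 1, 1, 0]]^T, v_2 = [[0, 1, 0, 0]]^T, v_3 = [[0, -1, 0, 1]]^T

We seek v_1 ∈ ker((A - 2I)^3) \ ker((A - 2I)^2), then set v_{i+1} = (A - 2I) v_i.

One such chain is v_1 = [[1, 1, 1, 0]]^T, v_2 = [[0, 1, 0, 0]]^T, v_3 = [[0, -1, 0, 1]]^T. Check: (A - 2I) v_3 = [[0, 0, 0, 0]]^T = 0.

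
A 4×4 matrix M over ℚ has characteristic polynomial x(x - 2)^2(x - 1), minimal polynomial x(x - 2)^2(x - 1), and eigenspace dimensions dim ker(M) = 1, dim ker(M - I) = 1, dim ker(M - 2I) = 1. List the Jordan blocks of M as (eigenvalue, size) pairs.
λ = 0: algebraic multiplicity 1 (exponent in χ_M), largest block size 1 (exponent in m_M), 1 block (geometric multiplicity). This forces block sizes [1].
λ = 1: algebraic multiplicity 1 (exponent in χ_M), largest block size 1 (exponent in m_M), 1 block (geometric multiplicity). This forces block sizes [1].
λ = 2: algebraic multiplicity 2 (exponent in χ_M), largest block size 2 (exponent in m_M), 1 block (geometric multiplicity). This forces block sizes [2].

Jordan blocks: (0, 1), (1, 1), (2, 2)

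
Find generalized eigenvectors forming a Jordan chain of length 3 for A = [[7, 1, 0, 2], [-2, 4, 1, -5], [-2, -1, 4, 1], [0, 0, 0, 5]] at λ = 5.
v_1 = [[-1, 2, 1, 0]]^T, v_2 = [[0, 1, -1, 0]]^T, v_3 = [[1, -2, 0, 0]]^T

We seek v_1 ∈ ker((A - 5I)^3) \ ker((A - 5I)^2), then set v_{i+1} = (A - 5I) v_i.

One such chain is v_1 = [[-1, 2, 1, 0]]^T, v_2 = [[0, 1, -1, 0]]^T, v_3 = [[1, -2, 0, 0]]^T. Check: (A - 5I) v_3 = [[0, 0, 0, 0]]^T = 0.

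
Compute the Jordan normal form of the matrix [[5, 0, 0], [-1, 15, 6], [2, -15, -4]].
J = [[5, 1, 0], [0, 5, 0], [0, 0, 6]]

The characteristic polynomial is det(xI - A) = (x - 6)(x - 5)^2, so the eigenvalues are 5 (algebraic multiplicity 2), 6 (algebraic multiplicity 1).

For λ = 5: rank(A - 5I) = 2, rank((A - 5I)^2) = 1. The eigenspace has dimension 3 - 2 = 1, so there is 1 Jordan block; the rank sequence gives block sizes [2].

For λ = 6: algebraic multiplicity 1 gives one 1×1 block.

Assembling the blocks gives the Jordan form J above.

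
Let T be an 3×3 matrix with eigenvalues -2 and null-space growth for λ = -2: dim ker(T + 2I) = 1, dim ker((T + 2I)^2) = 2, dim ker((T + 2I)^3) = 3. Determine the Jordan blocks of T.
Jordan blocks: (-2, 3)

λ = -2: successive nullity increments [1, 1, 1] count blocks of size ≥ k; block sizes are [3].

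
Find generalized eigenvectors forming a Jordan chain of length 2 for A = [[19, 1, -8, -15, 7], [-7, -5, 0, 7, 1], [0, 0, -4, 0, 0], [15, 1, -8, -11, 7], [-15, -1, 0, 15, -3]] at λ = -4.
We seek v_1 ∈ ker((A + 4I)^2) \ ker(A + 4I), then set v_{i+1} = (A + 4I) v_i.

One such chain is v_1 = [[-2, 1, 0, -2, 2]]^T, v_2 = [[-1, 1, 0, -1, 1]]^T. Check: (A + 4I) v_2 = [[0, 0, 0, 0, 0]]^T = 0.

v_1 = [[-2, 1, 0, -2, 2]]^T, v_2 = [[-1, 1, 0, -1, 1]]^T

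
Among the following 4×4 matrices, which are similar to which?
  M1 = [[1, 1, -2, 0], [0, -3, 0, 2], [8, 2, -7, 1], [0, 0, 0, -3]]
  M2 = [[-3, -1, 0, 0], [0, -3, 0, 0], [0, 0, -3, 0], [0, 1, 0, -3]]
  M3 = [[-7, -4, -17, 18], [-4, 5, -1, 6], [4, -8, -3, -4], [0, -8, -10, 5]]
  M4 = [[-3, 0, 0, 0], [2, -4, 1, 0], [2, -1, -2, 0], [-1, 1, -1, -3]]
3 classes: {M1, M4}, {M2}, {M3}

Characteristic polynomials: χ_{M1} = (x + 3)^4, χ_{M2} = (x + 3)^4, χ_{M3} = (x - 1)^2(x + 1)^2, χ_{M4} = (x + 3)^4.

{M1, M4}: invariant factors (x + 3)^2, (x + 3)^2.

{M2}: invariant factors x + 3, x + 3, (x + 3)^2.

{M3}: invariant factors x - 1, (x - 1)(x + 1)^2.

Matrices are similar if and only if their invariant-factor lists agree; the partition into similarity classes is {M1, M4}, {M2}, {M3}.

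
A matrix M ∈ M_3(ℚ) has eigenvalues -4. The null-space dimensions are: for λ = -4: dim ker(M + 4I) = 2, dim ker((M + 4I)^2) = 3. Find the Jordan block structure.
λ = -4: successive nullity increments [2, 1] count blocks of size ≥ k; block sizes are [2, 1].

Jordan blocks: (-4, 2), (-4, 1)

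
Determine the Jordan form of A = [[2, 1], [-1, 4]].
The characteristic polynomial is det(xI - A) = (x - 3)^2, so the eigenvalues are 3 (algebraic multiplicity 2).

For λ = 3: rank(A - 3I) = 1, rank((A - 3I)^2) = 0. The eigenspace has dimension 2 - 1 = 1, so there is 1 Jordan block; the rank sequence gives block sizes [2].

Assembling the blocks gives the Jordan form J above.

J = [[3, 1], [0, 3]]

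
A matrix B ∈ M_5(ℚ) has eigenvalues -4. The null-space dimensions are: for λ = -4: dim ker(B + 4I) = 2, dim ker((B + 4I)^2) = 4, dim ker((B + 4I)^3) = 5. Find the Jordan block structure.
Jordan blocks: (-4, 3), (-4, 2)

λ = -4: successive nullity increments [2, 2, 1] count blocks of size ≥ k; block sizes are [3, 2].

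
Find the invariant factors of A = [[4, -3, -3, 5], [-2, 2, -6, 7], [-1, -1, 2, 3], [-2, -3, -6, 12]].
(x - 5)^2, (x - 5)^2

The Jordan structure of A has elementary divisors (x - 5)^2, (x - 5)^2. Arranging the block sizes at each eigenvalue in decreasing order and taking row products gives the invariant factors.

Invariant factors (smallest first, each dividing the next): (x - 5)^2, (x - 5)^2.

Check: the last factor (x - 5)^2 is the minimal polynomial, and the product (x - 5)^4 is the characteristic polynomial.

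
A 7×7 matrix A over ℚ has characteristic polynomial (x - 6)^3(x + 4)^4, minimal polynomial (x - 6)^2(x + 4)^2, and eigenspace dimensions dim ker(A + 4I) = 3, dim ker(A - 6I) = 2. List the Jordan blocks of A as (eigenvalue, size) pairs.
λ = -4: algebraic multiplicity 4 (exponent in χ_A), largest block size 2 (exponent in m_A), 3 blocks (geometric multiplicity). These force block sizes [2, 1, 1].
λ = 6: algebraic multiplicity 3 (exponent in χ_A), largest block size 2 (exponent in m_A), 2 blocks (geometric multiplicity). These force block sizes [2, 1].

Jordan blocks: (-4, 2), (-4, 1), (-4, 1), (6, 2), (6, 1)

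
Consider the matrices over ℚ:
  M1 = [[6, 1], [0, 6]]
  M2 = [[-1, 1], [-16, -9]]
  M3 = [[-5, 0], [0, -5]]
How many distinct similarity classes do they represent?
Characteristic polynomials: χ_{M1} = (x - 6)^2, χ_{M2} = (x + 5)^2, χ_{M3} = (x + 5)^2.

{M1}: invariant factors (x - 6)^2.

{M2}: invariant factors (x + 5)^2.

{M3}: invariant factors x + 5, x + 5.

Matrices are similar if and only if their invariant-factor lists agree; the partition into similarity classes is {M1}, {M2}, {M3}.

3 classes: {M1}, {M2}, {M3}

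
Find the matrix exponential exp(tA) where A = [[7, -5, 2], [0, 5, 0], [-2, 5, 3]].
e^{tA} = [[(2*t + 1)*e^{5*t}, -5*t*e^{5*t}, 2*t*e^{5*t}], [0, e^{5*t}, 0], [-2*t*e^{5*t}, 5*t*e^{5*t}, (1 - 2*t)*e^{5*t}]]

A has Jordan form J = [[5, 1, 0], [0, 5, 0], [0, 0, 5]] with A = PJP^{-1}, so e^{tA} = P e^{tJ} P^{-1}.

For a Jordan block J_k(λ), e^{tJ_k(λ)} = e^{λt} · (I + tN + t^2 N^2/2! + ... + t^{k-1} N^{k-1}/(k-1)!) where N is the nilpotent superdiagonal part.

Assembling the blocks and conjugating back gives the entries of e^{tA} as shown above.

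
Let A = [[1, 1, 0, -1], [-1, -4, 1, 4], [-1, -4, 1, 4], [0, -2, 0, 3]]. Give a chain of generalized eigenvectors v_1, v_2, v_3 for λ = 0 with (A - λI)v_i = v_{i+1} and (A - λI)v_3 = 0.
We seek v_1 ∈ ker(A^3) \ ker(A^2), then set v_{i+1} = A v_i.

One such chain is v_1 = [[0, 0, 1, 0]]^T, v_2 = [[0, 1, 1, 0]]^T, v_3 = [[1, -3, -3, -2]]^T. Check: A v_3 = [[0, 0, 0, 0]]^T = 0.

v_1 = [[0, 0, 1, 0]]^T, v_2 = [[0, 1, 1, 0]]^T, v_3 = [[1, -3, -3, -2]]^T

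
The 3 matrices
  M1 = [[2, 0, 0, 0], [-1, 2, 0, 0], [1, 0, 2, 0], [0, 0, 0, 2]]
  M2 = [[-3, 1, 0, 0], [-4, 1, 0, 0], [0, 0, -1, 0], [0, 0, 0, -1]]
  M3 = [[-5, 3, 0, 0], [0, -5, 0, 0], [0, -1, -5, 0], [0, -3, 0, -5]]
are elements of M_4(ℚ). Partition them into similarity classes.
3 classes: {M1}, {M2}, {M3}

Characteristic polynomials: χ_{M1} = (x - 2)^4, χ_{M2} = (x + 1)^4, χ_{M3} = (x + 5)^4.

{M1}: invariant factors x - 2, x - 2, (x - 2)^2.

{M2}: invariant factors x + 1, x + 1, (x + 1)^2.

{M3}: invariant factors x + 5, x + 5, (x + 5)^2.

Matrices are similar if and only if their invariant-factor lists agree; the partition into similarity classes is {M1}, {M2}, {M3}.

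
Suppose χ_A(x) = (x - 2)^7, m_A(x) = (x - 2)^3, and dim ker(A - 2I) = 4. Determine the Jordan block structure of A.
Jordan blocks: (2, 3), (2, 2), (2, 1), (2, 1)

λ = 2: algebraic multiplicity 7 (exponent in χ_A), largest block size 3 (exponent in m_A), 4 blocks (geometric multiplicity). These force block sizes [3, 2, 1, 1].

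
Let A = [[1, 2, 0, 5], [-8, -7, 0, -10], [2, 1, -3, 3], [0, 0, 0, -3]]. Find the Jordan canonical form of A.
The characteristic polynomial is det(xI - A) = (x + 3)^4, so the eigenvalues are -3 (algebraic multiplicity 4).

For λ = -3: rank(A + 3I) = 2, rank((A + 3I)^2) = 0. The eigenspace has dimension 4 - 2 = 2, so there are 2 Jordan blocks; the rank sequence gives block sizes [2, 2].

Assembling the blocks gives the Jordan form J above.

J = [[-3, 1, 0, 0], [0, -3, 0, 0], [0, 0, -3, 1], [0, 0, 0, -3]]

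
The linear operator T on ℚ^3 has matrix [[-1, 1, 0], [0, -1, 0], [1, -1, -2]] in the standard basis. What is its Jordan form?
J = [[-2, 0, 0], [0, -1, 1], [0, 0, -1]]

The characteristic polynomial is det(xI - A) = (x + 1)^2(x + 2), so the eigenvalues are -2 (algebraic multiplicity 1), -1 (algebraic multiplicity 2).

For λ = -2: algebraic multiplicity 1 gives one 1×1 block.

For λ = -1: rank(A + I) = 2, rank((A + I)^2) = 1. The eigenspace has dimension 3 - 2 = 1, so there is 1 Jordan block; the rank sequence gives block sizes [2].

Assembling the blocks gives the Jordan form J above.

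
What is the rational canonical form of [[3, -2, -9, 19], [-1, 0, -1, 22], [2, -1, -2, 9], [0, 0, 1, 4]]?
The invariant factors of A (the non-unit diagonal entries of the Smith normal form of xI - A over ℚ[x]) are (x - 5)(x^3 + 4x - 1), each dividing the next. The characteristic polynomial is their product, (x - 5)(x^3 + 4x - 1).

The rational canonical form is the block-diagonal matrix of companion matrices C(f_i):
R = [[0, 0, 0, -5], [1, 0, 0, 21], [0, 1, 0, -4], [0, 0, 1, 5]].

Note the characteristic polynomial does not split into linear factors over ℚ, so A has no Jordan form over ℚ; the rational canonical form exists over any field.

R = [[0, 0, 0, -5], [1, 0, 0, 21], [0, 1, 0, -4], [0, 0, 1, 5]]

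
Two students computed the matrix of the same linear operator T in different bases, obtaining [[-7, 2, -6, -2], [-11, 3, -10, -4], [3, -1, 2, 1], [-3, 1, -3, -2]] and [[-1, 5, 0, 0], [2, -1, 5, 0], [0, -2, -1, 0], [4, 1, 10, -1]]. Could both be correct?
Two matrices over a field are similar if and only if they have the same invariant factors.

Both A and B have characteristic polynomial (x + 1)^4 and minimal polynomial (x + 1)^3. Computing further, both have invariant factors x + 1, (x + 1)^3. Hence A and B are similar.

Yes.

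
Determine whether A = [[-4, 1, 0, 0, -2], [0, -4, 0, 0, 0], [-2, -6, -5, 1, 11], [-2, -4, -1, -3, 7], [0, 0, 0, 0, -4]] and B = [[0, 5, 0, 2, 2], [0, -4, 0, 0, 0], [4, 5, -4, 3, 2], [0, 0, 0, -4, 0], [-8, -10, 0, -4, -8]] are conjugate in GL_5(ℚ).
Two matrices over a field are similar if and only if they have the same invariant factors.

Both A and B have characteristic polynomial (x + 4)^5 and minimal polynomial (x + 4)^2. Computing further, both have invariant factors x + 4, (x + 4)^2, (x + 4)^2. Hence A and B are similar.

Yes.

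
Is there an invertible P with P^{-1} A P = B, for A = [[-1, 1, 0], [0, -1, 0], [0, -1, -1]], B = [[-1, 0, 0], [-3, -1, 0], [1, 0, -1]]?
Yes.

Two matrices over a field are similar if and only if they have the same invariant factors.

Both A and B have characteristic polynomial (x + 1)^3 and minimal polynomial (x + 1)^2. Computing further, both have invariant factors x + 1, (x + 1)^2. Hence A and B are similar.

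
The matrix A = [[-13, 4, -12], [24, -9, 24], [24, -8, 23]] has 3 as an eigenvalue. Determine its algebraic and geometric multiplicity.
algebraic multiplicity 1, geometric multiplicity 1

The characteristic polynomial is (x - 3)(x + 1)^2, so the factor x - 3 appears with exponent 1: the algebraic multiplicity is 1.

rank(A - 3I) = 2, so the eigenspace has dimension 3 - 2 = 1: the geometric multiplicity is 1.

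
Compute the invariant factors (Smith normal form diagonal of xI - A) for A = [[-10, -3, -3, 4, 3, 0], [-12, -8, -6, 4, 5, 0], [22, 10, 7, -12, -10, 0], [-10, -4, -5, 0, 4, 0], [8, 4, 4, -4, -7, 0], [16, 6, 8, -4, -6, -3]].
x + 3, (x + 3)(x + 4), (x + 3)(x + 4)^2

The Jordan structure of A has elementary divisors (x + 4)^2, (x + 4), (x + 3), (x + 3), (x + 3). Arranging the block sizes at each eigenvalue in decreasing order and taking row products gives the invariant factors.

Invariant factors (smallest first, each dividing the next): x + 3, (x + 3)(x + 4), (x + 3)(x + 4)^2.

Check: the last factor (x + 3)(x + 4)^2 is the minimal polynomial, and the product (x + 3)^3(x + 4)^3 is the characteristic polynomial.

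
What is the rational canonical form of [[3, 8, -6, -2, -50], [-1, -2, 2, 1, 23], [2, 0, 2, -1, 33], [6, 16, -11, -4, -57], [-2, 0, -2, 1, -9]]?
R = [[0, 6, 0, 0, 0], [1, -3, 0, 0, 0], [0, 0, 0, 0, 24], [0, 0, 1, 0, -6], [0, 0, 0, 1, -7]]

The invariant factors of A (the non-unit diagonal entries of the Smith normal form of xI - A over ℚ[x]) are x^2 + 3x - 6, (x + 4)(x^2 + 3x - 6), each dividing the next. The characteristic polynomial is their product, (x + 4)(x^2 + 3x - 6)^2.

The rational canonical form is the block-diagonal matrix of companion matrices C(f_i):
R = [[0, 6, 0, 0, 0], [1, -3, 0, 0, 0], [0, 0, 0, 0, 24], [0, 0, 1, 0, -6], [0, 0, 0, 1, -7]].

Note the characteristic polynomial does not split into linear factors over ℚ, so A has no Jordan form over ℚ; the rational canonical form exists over any field.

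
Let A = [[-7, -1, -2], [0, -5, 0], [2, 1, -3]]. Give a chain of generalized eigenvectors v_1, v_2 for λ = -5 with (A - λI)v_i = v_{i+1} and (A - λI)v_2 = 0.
We seek v_1 ∈ ker((A + 5I)^2) \ ker(A + 5I), then set v_{i+1} = (A + 5I) v_i.

One such chain is v_1 = [[-3, 1, 2]]^T, v_2 = [[1, 0, -1]]^T. Check: (A + 5I) v_2 = [[0, 0, 0]]^T = 0.

v_1 = [[-3, 1, 2]]^T, v_2 = [[1, 0, -1]]^T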